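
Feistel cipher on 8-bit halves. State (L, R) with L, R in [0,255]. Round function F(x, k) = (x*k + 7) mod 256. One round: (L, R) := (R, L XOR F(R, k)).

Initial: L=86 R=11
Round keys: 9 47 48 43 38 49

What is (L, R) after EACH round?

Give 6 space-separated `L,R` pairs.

Answer: 11,60 60,0 0,59 59,240 240,156 156,19

Derivation:
Round 1 (k=9): L=11 R=60
Round 2 (k=47): L=60 R=0
Round 3 (k=48): L=0 R=59
Round 4 (k=43): L=59 R=240
Round 5 (k=38): L=240 R=156
Round 6 (k=49): L=156 R=19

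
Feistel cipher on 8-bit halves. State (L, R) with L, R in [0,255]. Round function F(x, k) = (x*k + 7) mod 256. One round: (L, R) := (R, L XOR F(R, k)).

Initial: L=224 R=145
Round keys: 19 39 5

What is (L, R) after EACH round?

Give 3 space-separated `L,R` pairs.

Answer: 145,42 42,252 252,217

Derivation:
Round 1 (k=19): L=145 R=42
Round 2 (k=39): L=42 R=252
Round 3 (k=5): L=252 R=217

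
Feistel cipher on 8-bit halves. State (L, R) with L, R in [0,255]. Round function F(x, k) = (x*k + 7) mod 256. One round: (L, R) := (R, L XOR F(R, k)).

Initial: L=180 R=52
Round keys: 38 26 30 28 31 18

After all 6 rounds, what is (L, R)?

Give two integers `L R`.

Answer: 39 91

Derivation:
Round 1 (k=38): L=52 R=11
Round 2 (k=26): L=11 R=17
Round 3 (k=30): L=17 R=14
Round 4 (k=28): L=14 R=158
Round 5 (k=31): L=158 R=39
Round 6 (k=18): L=39 R=91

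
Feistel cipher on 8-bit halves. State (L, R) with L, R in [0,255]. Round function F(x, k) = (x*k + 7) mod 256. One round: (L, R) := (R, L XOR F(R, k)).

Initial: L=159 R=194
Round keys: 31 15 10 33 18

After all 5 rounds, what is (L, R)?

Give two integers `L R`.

Answer: 161 94

Derivation:
Round 1 (k=31): L=194 R=26
Round 2 (k=15): L=26 R=79
Round 3 (k=10): L=79 R=7
Round 4 (k=33): L=7 R=161
Round 5 (k=18): L=161 R=94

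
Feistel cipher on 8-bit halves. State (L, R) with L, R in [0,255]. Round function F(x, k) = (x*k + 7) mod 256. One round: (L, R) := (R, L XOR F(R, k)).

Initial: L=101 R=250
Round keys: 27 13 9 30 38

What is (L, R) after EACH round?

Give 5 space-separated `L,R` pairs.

Round 1 (k=27): L=250 R=0
Round 2 (k=13): L=0 R=253
Round 3 (k=9): L=253 R=236
Round 4 (k=30): L=236 R=82
Round 5 (k=38): L=82 R=223

Answer: 250,0 0,253 253,236 236,82 82,223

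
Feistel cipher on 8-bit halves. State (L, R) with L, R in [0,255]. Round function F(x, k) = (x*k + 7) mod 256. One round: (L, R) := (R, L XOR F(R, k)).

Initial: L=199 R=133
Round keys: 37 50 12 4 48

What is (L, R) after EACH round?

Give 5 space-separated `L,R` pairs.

Answer: 133,135 135,224 224,0 0,231 231,87

Derivation:
Round 1 (k=37): L=133 R=135
Round 2 (k=50): L=135 R=224
Round 3 (k=12): L=224 R=0
Round 4 (k=4): L=0 R=231
Round 5 (k=48): L=231 R=87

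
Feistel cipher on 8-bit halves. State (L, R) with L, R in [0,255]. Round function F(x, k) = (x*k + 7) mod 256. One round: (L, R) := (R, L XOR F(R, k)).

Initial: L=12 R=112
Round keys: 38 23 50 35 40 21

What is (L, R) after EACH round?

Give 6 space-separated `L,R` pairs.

Round 1 (k=38): L=112 R=171
Round 2 (k=23): L=171 R=20
Round 3 (k=50): L=20 R=68
Round 4 (k=35): L=68 R=71
Round 5 (k=40): L=71 R=91
Round 6 (k=21): L=91 R=57

Answer: 112,171 171,20 20,68 68,71 71,91 91,57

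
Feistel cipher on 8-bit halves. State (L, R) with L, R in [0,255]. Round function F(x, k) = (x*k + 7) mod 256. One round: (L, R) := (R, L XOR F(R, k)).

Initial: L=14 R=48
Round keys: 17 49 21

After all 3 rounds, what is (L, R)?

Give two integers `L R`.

Answer: 192 254

Derivation:
Round 1 (k=17): L=48 R=57
Round 2 (k=49): L=57 R=192
Round 3 (k=21): L=192 R=254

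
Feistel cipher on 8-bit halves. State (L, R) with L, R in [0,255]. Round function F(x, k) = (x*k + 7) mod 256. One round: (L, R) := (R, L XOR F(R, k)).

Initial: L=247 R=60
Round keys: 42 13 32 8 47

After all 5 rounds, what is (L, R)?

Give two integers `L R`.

Round 1 (k=42): L=60 R=40
Round 2 (k=13): L=40 R=51
Round 3 (k=32): L=51 R=79
Round 4 (k=8): L=79 R=76
Round 5 (k=47): L=76 R=180

Answer: 76 180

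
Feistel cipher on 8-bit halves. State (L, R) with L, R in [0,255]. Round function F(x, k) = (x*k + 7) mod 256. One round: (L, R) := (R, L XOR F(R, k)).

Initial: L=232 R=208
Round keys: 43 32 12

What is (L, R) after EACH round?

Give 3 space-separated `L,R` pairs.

Answer: 208,31 31,55 55,132

Derivation:
Round 1 (k=43): L=208 R=31
Round 2 (k=32): L=31 R=55
Round 3 (k=12): L=55 R=132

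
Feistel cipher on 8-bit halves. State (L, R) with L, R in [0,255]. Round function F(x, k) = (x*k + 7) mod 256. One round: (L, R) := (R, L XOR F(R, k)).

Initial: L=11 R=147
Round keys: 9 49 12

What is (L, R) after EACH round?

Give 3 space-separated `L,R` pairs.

Round 1 (k=9): L=147 R=57
Round 2 (k=49): L=57 R=99
Round 3 (k=12): L=99 R=146

Answer: 147,57 57,99 99,146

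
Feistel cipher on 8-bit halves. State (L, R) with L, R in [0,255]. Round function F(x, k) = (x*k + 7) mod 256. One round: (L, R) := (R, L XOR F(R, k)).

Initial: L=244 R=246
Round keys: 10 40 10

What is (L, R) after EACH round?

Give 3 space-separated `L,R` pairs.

Answer: 246,87 87,105 105,118

Derivation:
Round 1 (k=10): L=246 R=87
Round 2 (k=40): L=87 R=105
Round 3 (k=10): L=105 R=118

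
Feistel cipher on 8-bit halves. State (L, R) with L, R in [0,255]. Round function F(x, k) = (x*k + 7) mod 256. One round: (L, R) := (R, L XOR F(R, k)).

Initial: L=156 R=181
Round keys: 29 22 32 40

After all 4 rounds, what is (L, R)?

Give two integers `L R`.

Answer: 83 245

Derivation:
Round 1 (k=29): L=181 R=20
Round 2 (k=22): L=20 R=10
Round 3 (k=32): L=10 R=83
Round 4 (k=40): L=83 R=245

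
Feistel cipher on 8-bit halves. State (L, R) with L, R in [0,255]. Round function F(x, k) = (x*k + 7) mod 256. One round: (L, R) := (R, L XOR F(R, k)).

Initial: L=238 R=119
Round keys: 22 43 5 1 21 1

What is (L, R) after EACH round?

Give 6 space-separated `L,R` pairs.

Answer: 119,175 175,27 27,33 33,51 51,23 23,45

Derivation:
Round 1 (k=22): L=119 R=175
Round 2 (k=43): L=175 R=27
Round 3 (k=5): L=27 R=33
Round 4 (k=1): L=33 R=51
Round 5 (k=21): L=51 R=23
Round 6 (k=1): L=23 R=45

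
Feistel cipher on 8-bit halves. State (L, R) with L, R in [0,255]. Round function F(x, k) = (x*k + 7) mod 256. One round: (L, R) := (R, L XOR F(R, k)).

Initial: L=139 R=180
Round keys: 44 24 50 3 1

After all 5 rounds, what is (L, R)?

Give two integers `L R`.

Answer: 89 161

Derivation:
Round 1 (k=44): L=180 R=124
Round 2 (k=24): L=124 R=19
Round 3 (k=50): L=19 R=193
Round 4 (k=3): L=193 R=89
Round 5 (k=1): L=89 R=161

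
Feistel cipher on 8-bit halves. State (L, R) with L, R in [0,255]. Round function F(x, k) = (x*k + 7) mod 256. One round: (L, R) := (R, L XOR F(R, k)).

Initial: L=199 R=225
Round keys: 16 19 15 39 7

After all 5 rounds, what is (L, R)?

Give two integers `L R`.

Answer: 184 14

Derivation:
Round 1 (k=16): L=225 R=208
Round 2 (k=19): L=208 R=150
Round 3 (k=15): L=150 R=1
Round 4 (k=39): L=1 R=184
Round 5 (k=7): L=184 R=14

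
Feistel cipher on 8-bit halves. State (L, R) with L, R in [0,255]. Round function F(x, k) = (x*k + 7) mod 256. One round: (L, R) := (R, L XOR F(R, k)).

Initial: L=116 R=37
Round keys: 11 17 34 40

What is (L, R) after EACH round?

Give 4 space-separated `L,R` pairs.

Round 1 (k=11): L=37 R=234
Round 2 (k=17): L=234 R=180
Round 3 (k=34): L=180 R=5
Round 4 (k=40): L=5 R=123

Answer: 37,234 234,180 180,5 5,123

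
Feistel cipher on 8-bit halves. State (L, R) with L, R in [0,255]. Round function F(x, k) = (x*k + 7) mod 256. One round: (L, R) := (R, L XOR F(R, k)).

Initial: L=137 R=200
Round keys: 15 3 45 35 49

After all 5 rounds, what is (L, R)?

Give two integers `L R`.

Round 1 (k=15): L=200 R=54
Round 2 (k=3): L=54 R=97
Round 3 (k=45): L=97 R=34
Round 4 (k=35): L=34 R=204
Round 5 (k=49): L=204 R=49

Answer: 204 49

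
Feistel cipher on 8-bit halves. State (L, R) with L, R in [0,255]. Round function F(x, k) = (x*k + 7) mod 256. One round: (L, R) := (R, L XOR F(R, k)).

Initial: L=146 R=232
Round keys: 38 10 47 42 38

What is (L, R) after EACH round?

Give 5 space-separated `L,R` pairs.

Answer: 232,229 229,17 17,195 195,20 20,60

Derivation:
Round 1 (k=38): L=232 R=229
Round 2 (k=10): L=229 R=17
Round 3 (k=47): L=17 R=195
Round 4 (k=42): L=195 R=20
Round 5 (k=38): L=20 R=60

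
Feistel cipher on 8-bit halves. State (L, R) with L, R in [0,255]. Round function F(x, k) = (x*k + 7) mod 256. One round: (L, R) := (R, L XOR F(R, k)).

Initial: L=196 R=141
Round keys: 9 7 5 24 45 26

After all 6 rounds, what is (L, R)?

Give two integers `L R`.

Round 1 (k=9): L=141 R=56
Round 2 (k=7): L=56 R=2
Round 3 (k=5): L=2 R=41
Round 4 (k=24): L=41 R=221
Round 5 (k=45): L=221 R=201
Round 6 (k=26): L=201 R=172

Answer: 201 172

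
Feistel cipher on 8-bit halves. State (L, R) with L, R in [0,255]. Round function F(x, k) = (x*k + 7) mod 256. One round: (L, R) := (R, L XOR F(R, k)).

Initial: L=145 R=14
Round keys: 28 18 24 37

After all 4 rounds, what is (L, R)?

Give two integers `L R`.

Round 1 (k=28): L=14 R=30
Round 2 (k=18): L=30 R=45
Round 3 (k=24): L=45 R=33
Round 4 (k=37): L=33 R=225

Answer: 33 225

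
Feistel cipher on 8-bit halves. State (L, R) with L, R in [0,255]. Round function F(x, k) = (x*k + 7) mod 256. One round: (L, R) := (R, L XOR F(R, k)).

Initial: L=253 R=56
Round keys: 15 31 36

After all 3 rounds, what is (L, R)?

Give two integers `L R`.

Answer: 173 233

Derivation:
Round 1 (k=15): L=56 R=178
Round 2 (k=31): L=178 R=173
Round 3 (k=36): L=173 R=233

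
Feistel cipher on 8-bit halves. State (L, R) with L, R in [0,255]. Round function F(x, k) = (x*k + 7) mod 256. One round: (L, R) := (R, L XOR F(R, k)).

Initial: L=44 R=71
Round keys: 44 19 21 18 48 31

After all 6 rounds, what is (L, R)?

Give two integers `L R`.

Round 1 (k=44): L=71 R=23
Round 2 (k=19): L=23 R=251
Round 3 (k=21): L=251 R=137
Round 4 (k=18): L=137 R=82
Round 5 (k=48): L=82 R=238
Round 6 (k=31): L=238 R=139

Answer: 238 139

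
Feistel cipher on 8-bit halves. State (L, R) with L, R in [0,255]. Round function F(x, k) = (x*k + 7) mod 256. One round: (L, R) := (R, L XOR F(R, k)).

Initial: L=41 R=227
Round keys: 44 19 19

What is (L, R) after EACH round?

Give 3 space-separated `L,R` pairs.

Round 1 (k=44): L=227 R=34
Round 2 (k=19): L=34 R=110
Round 3 (k=19): L=110 R=19

Answer: 227,34 34,110 110,19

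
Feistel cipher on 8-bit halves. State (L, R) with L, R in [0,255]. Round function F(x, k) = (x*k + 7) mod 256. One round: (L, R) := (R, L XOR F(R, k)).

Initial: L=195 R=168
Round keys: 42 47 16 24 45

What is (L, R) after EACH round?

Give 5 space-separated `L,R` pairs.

Answer: 168,84 84,219 219,227 227,148 148,232

Derivation:
Round 1 (k=42): L=168 R=84
Round 2 (k=47): L=84 R=219
Round 3 (k=16): L=219 R=227
Round 4 (k=24): L=227 R=148
Round 5 (k=45): L=148 R=232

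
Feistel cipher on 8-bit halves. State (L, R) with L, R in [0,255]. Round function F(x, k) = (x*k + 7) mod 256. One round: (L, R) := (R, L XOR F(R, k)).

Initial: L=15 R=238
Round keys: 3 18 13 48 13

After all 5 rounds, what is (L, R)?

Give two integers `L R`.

Answer: 234 199

Derivation:
Round 1 (k=3): L=238 R=222
Round 2 (k=18): L=222 R=77
Round 3 (k=13): L=77 R=46
Round 4 (k=48): L=46 R=234
Round 5 (k=13): L=234 R=199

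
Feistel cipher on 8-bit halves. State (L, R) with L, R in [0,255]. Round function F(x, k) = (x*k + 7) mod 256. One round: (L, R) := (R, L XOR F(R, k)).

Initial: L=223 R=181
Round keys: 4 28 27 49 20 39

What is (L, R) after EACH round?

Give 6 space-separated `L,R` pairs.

Round 1 (k=4): L=181 R=4
Round 2 (k=28): L=4 R=194
Round 3 (k=27): L=194 R=121
Round 4 (k=49): L=121 R=242
Round 5 (k=20): L=242 R=150
Round 6 (k=39): L=150 R=19

Answer: 181,4 4,194 194,121 121,242 242,150 150,19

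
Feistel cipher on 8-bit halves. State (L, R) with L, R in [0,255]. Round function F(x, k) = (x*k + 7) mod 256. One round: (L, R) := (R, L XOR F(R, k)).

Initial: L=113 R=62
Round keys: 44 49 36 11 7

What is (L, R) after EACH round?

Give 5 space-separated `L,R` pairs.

Answer: 62,222 222,187 187,141 141,173 173,79

Derivation:
Round 1 (k=44): L=62 R=222
Round 2 (k=49): L=222 R=187
Round 3 (k=36): L=187 R=141
Round 4 (k=11): L=141 R=173
Round 5 (k=7): L=173 R=79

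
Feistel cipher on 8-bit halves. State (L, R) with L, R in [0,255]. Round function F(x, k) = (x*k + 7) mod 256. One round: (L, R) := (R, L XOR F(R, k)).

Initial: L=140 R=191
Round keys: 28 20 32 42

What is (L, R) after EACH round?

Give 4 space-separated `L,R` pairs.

Round 1 (k=28): L=191 R=103
Round 2 (k=20): L=103 R=172
Round 3 (k=32): L=172 R=224
Round 4 (k=42): L=224 R=107

Answer: 191,103 103,172 172,224 224,107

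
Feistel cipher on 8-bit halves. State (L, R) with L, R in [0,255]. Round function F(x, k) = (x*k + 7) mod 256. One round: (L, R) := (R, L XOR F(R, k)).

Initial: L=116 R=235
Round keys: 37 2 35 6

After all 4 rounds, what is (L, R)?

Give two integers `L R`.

Round 1 (k=37): L=235 R=138
Round 2 (k=2): L=138 R=240
Round 3 (k=35): L=240 R=93
Round 4 (k=6): L=93 R=197

Answer: 93 197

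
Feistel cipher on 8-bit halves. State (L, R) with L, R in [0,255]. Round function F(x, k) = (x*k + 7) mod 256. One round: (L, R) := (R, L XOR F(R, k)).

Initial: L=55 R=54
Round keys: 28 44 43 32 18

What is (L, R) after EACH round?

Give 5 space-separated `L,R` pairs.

Answer: 54,216 216,17 17,58 58,86 86,41

Derivation:
Round 1 (k=28): L=54 R=216
Round 2 (k=44): L=216 R=17
Round 3 (k=43): L=17 R=58
Round 4 (k=32): L=58 R=86
Round 5 (k=18): L=86 R=41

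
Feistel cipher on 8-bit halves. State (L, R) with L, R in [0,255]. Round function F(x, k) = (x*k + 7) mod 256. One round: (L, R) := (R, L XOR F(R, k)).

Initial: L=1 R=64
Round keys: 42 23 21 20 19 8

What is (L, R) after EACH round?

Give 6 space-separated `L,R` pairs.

Round 1 (k=42): L=64 R=134
Round 2 (k=23): L=134 R=81
Round 3 (k=21): L=81 R=42
Round 4 (k=20): L=42 R=30
Round 5 (k=19): L=30 R=107
Round 6 (k=8): L=107 R=65

Answer: 64,134 134,81 81,42 42,30 30,107 107,65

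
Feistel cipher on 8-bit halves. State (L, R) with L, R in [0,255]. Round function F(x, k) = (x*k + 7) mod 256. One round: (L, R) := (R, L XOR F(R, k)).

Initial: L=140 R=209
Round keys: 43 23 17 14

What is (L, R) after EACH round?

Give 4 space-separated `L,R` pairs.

Round 1 (k=43): L=209 R=174
Round 2 (k=23): L=174 R=120
Round 3 (k=17): L=120 R=81
Round 4 (k=14): L=81 R=13

Answer: 209,174 174,120 120,81 81,13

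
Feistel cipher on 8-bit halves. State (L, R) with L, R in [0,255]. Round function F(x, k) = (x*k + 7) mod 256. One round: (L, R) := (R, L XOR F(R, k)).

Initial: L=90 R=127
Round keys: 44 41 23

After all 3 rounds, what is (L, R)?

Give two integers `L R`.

Answer: 207 33

Derivation:
Round 1 (k=44): L=127 R=129
Round 2 (k=41): L=129 R=207
Round 3 (k=23): L=207 R=33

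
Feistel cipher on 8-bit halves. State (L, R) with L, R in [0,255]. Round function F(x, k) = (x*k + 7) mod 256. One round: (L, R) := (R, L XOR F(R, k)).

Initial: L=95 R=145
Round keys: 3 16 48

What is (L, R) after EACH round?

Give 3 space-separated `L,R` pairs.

Round 1 (k=3): L=145 R=229
Round 2 (k=16): L=229 R=198
Round 3 (k=48): L=198 R=194

Answer: 145,229 229,198 198,194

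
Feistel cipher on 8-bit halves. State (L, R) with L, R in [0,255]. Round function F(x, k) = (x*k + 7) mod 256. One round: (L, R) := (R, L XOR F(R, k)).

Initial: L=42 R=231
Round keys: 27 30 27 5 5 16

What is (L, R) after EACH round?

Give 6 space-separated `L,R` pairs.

Round 1 (k=27): L=231 R=78
Round 2 (k=30): L=78 R=204
Round 3 (k=27): L=204 R=197
Round 4 (k=5): L=197 R=44
Round 5 (k=5): L=44 R=38
Round 6 (k=16): L=38 R=75

Answer: 231,78 78,204 204,197 197,44 44,38 38,75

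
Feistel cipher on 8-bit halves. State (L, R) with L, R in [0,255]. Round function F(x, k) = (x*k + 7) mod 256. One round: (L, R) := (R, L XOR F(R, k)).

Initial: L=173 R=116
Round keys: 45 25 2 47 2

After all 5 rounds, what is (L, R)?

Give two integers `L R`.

Round 1 (k=45): L=116 R=198
Round 2 (k=25): L=198 R=41
Round 3 (k=2): L=41 R=159
Round 4 (k=47): L=159 R=17
Round 5 (k=2): L=17 R=182

Answer: 17 182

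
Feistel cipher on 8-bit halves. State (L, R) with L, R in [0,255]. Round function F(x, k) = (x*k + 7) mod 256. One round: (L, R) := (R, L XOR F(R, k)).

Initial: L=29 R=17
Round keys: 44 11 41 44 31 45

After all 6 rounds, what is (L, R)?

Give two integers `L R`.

Answer: 221 99

Derivation:
Round 1 (k=44): L=17 R=238
Round 2 (k=11): L=238 R=80
Round 3 (k=41): L=80 R=57
Round 4 (k=44): L=57 R=131
Round 5 (k=31): L=131 R=221
Round 6 (k=45): L=221 R=99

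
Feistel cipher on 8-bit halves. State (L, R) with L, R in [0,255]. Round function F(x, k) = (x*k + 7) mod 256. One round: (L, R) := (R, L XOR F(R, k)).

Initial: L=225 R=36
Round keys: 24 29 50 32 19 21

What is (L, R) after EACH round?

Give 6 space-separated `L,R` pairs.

Round 1 (k=24): L=36 R=134
Round 2 (k=29): L=134 R=17
Round 3 (k=50): L=17 R=223
Round 4 (k=32): L=223 R=246
Round 5 (k=19): L=246 R=150
Round 6 (k=21): L=150 R=163

Answer: 36,134 134,17 17,223 223,246 246,150 150,163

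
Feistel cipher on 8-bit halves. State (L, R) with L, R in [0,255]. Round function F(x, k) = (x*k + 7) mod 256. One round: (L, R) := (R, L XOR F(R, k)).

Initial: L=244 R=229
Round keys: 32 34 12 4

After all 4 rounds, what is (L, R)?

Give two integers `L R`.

Round 1 (k=32): L=229 R=83
Round 2 (k=34): L=83 R=232
Round 3 (k=12): L=232 R=180
Round 4 (k=4): L=180 R=63

Answer: 180 63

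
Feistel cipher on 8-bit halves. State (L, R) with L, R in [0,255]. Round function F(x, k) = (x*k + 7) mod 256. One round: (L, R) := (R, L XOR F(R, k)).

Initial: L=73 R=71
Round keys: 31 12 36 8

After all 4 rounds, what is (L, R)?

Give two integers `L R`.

Answer: 190 67

Derivation:
Round 1 (k=31): L=71 R=233
Round 2 (k=12): L=233 R=180
Round 3 (k=36): L=180 R=190
Round 4 (k=8): L=190 R=67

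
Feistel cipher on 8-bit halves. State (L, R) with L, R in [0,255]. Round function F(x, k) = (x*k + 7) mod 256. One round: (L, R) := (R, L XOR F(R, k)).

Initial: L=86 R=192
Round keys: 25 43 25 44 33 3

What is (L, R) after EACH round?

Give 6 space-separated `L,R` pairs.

Answer: 192,145 145,162 162,72 72,197 197,36 36,182

Derivation:
Round 1 (k=25): L=192 R=145
Round 2 (k=43): L=145 R=162
Round 3 (k=25): L=162 R=72
Round 4 (k=44): L=72 R=197
Round 5 (k=33): L=197 R=36
Round 6 (k=3): L=36 R=182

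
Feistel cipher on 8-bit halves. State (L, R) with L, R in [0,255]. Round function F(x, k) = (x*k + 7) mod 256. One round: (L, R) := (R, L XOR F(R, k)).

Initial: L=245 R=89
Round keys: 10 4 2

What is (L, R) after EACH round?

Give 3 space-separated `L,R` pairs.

Round 1 (k=10): L=89 R=116
Round 2 (k=4): L=116 R=142
Round 3 (k=2): L=142 R=87

Answer: 89,116 116,142 142,87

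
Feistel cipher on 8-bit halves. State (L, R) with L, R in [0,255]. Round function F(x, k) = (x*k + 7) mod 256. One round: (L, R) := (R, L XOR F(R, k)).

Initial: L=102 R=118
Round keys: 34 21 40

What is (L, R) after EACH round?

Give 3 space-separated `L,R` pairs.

Round 1 (k=34): L=118 R=213
Round 2 (k=21): L=213 R=246
Round 3 (k=40): L=246 R=162

Answer: 118,213 213,246 246,162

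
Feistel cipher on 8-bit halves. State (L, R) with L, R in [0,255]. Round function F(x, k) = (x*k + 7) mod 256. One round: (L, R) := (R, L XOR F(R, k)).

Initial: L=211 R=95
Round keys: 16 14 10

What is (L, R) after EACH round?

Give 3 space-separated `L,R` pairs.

Answer: 95,36 36,160 160,99

Derivation:
Round 1 (k=16): L=95 R=36
Round 2 (k=14): L=36 R=160
Round 3 (k=10): L=160 R=99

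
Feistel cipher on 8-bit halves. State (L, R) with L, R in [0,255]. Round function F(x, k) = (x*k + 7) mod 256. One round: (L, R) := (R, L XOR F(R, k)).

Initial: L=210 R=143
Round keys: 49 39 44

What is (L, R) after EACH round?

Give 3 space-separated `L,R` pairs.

Answer: 143,180 180,252 252,227

Derivation:
Round 1 (k=49): L=143 R=180
Round 2 (k=39): L=180 R=252
Round 3 (k=44): L=252 R=227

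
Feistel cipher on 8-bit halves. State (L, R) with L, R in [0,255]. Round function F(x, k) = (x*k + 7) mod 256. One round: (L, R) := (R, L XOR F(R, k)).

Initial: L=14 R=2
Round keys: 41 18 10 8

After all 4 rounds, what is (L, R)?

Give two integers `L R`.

Answer: 218 240

Derivation:
Round 1 (k=41): L=2 R=87
Round 2 (k=18): L=87 R=39
Round 3 (k=10): L=39 R=218
Round 4 (k=8): L=218 R=240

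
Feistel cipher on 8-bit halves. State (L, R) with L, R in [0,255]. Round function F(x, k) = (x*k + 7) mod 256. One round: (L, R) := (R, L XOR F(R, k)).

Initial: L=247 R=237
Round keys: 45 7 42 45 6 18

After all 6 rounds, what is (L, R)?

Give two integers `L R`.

Round 1 (k=45): L=237 R=71
Round 2 (k=7): L=71 R=21
Round 3 (k=42): L=21 R=62
Round 4 (k=45): L=62 R=248
Round 5 (k=6): L=248 R=233
Round 6 (k=18): L=233 R=145

Answer: 233 145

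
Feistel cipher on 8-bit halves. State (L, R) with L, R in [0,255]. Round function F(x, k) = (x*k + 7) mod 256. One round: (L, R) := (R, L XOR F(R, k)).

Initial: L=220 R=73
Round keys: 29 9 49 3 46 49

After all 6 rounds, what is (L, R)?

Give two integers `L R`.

Answer: 194 177

Derivation:
Round 1 (k=29): L=73 R=144
Round 2 (k=9): L=144 R=94
Round 3 (k=49): L=94 R=149
Round 4 (k=3): L=149 R=152
Round 5 (k=46): L=152 R=194
Round 6 (k=49): L=194 R=177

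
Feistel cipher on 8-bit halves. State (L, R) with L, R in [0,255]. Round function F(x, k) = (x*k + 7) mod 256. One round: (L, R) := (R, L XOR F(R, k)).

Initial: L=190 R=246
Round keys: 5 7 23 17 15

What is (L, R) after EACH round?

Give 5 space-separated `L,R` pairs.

Answer: 246,107 107,2 2,94 94,71 71,110

Derivation:
Round 1 (k=5): L=246 R=107
Round 2 (k=7): L=107 R=2
Round 3 (k=23): L=2 R=94
Round 4 (k=17): L=94 R=71
Round 5 (k=15): L=71 R=110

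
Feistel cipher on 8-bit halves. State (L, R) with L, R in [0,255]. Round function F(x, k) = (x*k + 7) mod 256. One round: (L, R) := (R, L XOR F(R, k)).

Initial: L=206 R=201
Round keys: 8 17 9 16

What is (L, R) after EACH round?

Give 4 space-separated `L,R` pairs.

Answer: 201,129 129,81 81,97 97,70

Derivation:
Round 1 (k=8): L=201 R=129
Round 2 (k=17): L=129 R=81
Round 3 (k=9): L=81 R=97
Round 4 (k=16): L=97 R=70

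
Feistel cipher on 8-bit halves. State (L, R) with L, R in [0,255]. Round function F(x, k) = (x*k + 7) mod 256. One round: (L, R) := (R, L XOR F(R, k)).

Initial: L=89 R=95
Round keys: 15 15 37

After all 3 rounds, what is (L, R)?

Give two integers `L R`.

Round 1 (k=15): L=95 R=193
Round 2 (k=15): L=193 R=9
Round 3 (k=37): L=9 R=149

Answer: 9 149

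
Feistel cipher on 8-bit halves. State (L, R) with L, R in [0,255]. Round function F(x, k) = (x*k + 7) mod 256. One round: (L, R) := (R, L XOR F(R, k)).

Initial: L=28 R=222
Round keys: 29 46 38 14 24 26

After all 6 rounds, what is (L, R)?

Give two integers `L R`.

Answer: 63 49

Derivation:
Round 1 (k=29): L=222 R=49
Round 2 (k=46): L=49 R=11
Round 3 (k=38): L=11 R=152
Round 4 (k=14): L=152 R=92
Round 5 (k=24): L=92 R=63
Round 6 (k=26): L=63 R=49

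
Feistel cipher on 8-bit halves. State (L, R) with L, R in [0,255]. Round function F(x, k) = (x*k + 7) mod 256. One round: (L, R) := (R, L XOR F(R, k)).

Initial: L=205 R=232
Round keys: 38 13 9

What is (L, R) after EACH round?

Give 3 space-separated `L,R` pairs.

Answer: 232,186 186,145 145,154

Derivation:
Round 1 (k=38): L=232 R=186
Round 2 (k=13): L=186 R=145
Round 3 (k=9): L=145 R=154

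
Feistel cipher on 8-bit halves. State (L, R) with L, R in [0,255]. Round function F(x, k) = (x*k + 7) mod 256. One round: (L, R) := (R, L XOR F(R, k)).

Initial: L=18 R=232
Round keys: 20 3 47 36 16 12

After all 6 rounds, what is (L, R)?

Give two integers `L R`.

Round 1 (k=20): L=232 R=53
Round 2 (k=3): L=53 R=78
Round 3 (k=47): L=78 R=108
Round 4 (k=36): L=108 R=121
Round 5 (k=16): L=121 R=251
Round 6 (k=12): L=251 R=178

Answer: 251 178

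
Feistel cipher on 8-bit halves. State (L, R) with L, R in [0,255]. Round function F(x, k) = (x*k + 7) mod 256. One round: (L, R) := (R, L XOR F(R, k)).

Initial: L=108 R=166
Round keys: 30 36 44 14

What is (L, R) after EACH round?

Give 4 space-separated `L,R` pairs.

Answer: 166,23 23,229 229,116 116,186

Derivation:
Round 1 (k=30): L=166 R=23
Round 2 (k=36): L=23 R=229
Round 3 (k=44): L=229 R=116
Round 4 (k=14): L=116 R=186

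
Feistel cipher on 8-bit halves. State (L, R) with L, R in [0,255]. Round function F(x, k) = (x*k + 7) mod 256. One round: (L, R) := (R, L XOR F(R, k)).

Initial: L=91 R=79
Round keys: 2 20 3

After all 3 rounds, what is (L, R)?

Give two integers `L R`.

Round 1 (k=2): L=79 R=254
Round 2 (k=20): L=254 R=144
Round 3 (k=3): L=144 R=73

Answer: 144 73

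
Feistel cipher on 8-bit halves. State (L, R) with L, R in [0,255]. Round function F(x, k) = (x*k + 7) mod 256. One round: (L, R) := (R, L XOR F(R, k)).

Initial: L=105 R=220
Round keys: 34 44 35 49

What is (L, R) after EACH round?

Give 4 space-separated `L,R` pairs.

Answer: 220,86 86,19 19,246 246,14

Derivation:
Round 1 (k=34): L=220 R=86
Round 2 (k=44): L=86 R=19
Round 3 (k=35): L=19 R=246
Round 4 (k=49): L=246 R=14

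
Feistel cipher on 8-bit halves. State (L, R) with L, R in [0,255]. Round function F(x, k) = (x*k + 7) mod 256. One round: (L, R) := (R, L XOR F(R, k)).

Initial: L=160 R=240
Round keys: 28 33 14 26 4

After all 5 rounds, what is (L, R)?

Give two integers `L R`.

Round 1 (k=28): L=240 R=231
Round 2 (k=33): L=231 R=62
Round 3 (k=14): L=62 R=140
Round 4 (k=26): L=140 R=1
Round 5 (k=4): L=1 R=135

Answer: 1 135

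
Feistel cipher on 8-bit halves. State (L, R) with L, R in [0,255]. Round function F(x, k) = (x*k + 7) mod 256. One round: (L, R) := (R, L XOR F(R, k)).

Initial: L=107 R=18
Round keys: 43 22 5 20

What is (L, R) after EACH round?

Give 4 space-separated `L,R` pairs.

Round 1 (k=43): L=18 R=102
Round 2 (k=22): L=102 R=217
Round 3 (k=5): L=217 R=34
Round 4 (k=20): L=34 R=118

Answer: 18,102 102,217 217,34 34,118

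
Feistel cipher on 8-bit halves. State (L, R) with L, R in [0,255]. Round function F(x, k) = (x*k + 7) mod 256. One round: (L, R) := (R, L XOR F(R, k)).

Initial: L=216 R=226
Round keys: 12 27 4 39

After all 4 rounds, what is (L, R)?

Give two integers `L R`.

Round 1 (k=12): L=226 R=71
Round 2 (k=27): L=71 R=102
Round 3 (k=4): L=102 R=216
Round 4 (k=39): L=216 R=137

Answer: 216 137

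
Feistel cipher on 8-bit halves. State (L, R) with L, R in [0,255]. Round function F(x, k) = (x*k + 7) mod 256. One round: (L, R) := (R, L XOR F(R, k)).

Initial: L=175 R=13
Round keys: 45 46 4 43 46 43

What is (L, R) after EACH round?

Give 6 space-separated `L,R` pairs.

Round 1 (k=45): L=13 R=255
Round 2 (k=46): L=255 R=212
Round 3 (k=4): L=212 R=168
Round 4 (k=43): L=168 R=235
Round 5 (k=46): L=235 R=233
Round 6 (k=43): L=233 R=193

Answer: 13,255 255,212 212,168 168,235 235,233 233,193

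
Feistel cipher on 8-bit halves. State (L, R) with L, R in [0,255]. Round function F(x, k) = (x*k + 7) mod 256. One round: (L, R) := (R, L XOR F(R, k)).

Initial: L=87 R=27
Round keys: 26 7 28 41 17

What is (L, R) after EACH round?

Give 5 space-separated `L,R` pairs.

Round 1 (k=26): L=27 R=146
Round 2 (k=7): L=146 R=30
Round 3 (k=28): L=30 R=221
Round 4 (k=41): L=221 R=114
Round 5 (k=17): L=114 R=68

Answer: 27,146 146,30 30,221 221,114 114,68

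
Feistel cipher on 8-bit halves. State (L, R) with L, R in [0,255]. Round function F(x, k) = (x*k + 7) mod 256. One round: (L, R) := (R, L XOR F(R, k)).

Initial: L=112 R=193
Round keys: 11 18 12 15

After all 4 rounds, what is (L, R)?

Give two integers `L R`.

Round 1 (k=11): L=193 R=34
Round 2 (k=18): L=34 R=170
Round 3 (k=12): L=170 R=221
Round 4 (k=15): L=221 R=80

Answer: 221 80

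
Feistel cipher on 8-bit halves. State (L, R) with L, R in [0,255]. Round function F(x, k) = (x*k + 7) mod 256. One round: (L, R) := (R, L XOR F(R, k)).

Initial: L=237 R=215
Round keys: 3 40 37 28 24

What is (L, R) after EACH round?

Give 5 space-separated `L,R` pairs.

Answer: 215,97 97,248 248,190 190,55 55,145

Derivation:
Round 1 (k=3): L=215 R=97
Round 2 (k=40): L=97 R=248
Round 3 (k=37): L=248 R=190
Round 4 (k=28): L=190 R=55
Round 5 (k=24): L=55 R=145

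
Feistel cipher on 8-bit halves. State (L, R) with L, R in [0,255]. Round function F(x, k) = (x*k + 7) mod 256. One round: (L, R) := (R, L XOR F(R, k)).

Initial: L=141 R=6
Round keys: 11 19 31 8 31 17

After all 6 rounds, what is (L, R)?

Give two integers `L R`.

Round 1 (k=11): L=6 R=196
Round 2 (k=19): L=196 R=149
Round 3 (k=31): L=149 R=214
Round 4 (k=8): L=214 R=34
Round 5 (k=31): L=34 R=243
Round 6 (k=17): L=243 R=8

Answer: 243 8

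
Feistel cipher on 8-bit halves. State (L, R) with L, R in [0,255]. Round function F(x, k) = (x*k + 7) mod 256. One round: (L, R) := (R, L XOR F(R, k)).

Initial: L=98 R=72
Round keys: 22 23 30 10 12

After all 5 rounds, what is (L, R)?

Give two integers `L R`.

Round 1 (k=22): L=72 R=85
Round 2 (k=23): L=85 R=226
Round 3 (k=30): L=226 R=214
Round 4 (k=10): L=214 R=129
Round 5 (k=12): L=129 R=197

Answer: 129 197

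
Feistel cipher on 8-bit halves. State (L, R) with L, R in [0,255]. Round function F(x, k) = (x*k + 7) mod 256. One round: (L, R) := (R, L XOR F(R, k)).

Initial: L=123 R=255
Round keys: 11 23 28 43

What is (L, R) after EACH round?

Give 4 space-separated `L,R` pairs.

Answer: 255,135 135,215 215,12 12,220

Derivation:
Round 1 (k=11): L=255 R=135
Round 2 (k=23): L=135 R=215
Round 3 (k=28): L=215 R=12
Round 4 (k=43): L=12 R=220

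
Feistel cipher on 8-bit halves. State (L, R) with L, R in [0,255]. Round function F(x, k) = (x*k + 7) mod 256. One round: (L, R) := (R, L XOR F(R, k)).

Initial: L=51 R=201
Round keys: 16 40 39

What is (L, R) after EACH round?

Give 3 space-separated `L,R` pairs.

Round 1 (k=16): L=201 R=164
Round 2 (k=40): L=164 R=110
Round 3 (k=39): L=110 R=109

Answer: 201,164 164,110 110,109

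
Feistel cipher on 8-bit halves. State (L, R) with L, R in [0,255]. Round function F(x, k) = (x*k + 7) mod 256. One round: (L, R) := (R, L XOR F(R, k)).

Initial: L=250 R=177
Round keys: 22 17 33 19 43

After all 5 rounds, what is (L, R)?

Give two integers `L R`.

Round 1 (k=22): L=177 R=199
Round 2 (k=17): L=199 R=143
Round 3 (k=33): L=143 R=177
Round 4 (k=19): L=177 R=165
Round 5 (k=43): L=165 R=15

Answer: 165 15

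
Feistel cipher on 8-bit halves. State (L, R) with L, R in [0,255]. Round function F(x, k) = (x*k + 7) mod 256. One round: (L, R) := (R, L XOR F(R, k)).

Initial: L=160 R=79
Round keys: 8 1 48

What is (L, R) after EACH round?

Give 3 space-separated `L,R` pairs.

Answer: 79,223 223,169 169,104

Derivation:
Round 1 (k=8): L=79 R=223
Round 2 (k=1): L=223 R=169
Round 3 (k=48): L=169 R=104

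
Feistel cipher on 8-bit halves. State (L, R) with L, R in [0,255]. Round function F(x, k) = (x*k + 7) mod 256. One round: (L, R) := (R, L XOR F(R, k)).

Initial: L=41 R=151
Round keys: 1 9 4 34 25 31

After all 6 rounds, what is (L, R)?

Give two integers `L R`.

Round 1 (k=1): L=151 R=183
Round 2 (k=9): L=183 R=225
Round 3 (k=4): L=225 R=60
Round 4 (k=34): L=60 R=30
Round 5 (k=25): L=30 R=201
Round 6 (k=31): L=201 R=64

Answer: 201 64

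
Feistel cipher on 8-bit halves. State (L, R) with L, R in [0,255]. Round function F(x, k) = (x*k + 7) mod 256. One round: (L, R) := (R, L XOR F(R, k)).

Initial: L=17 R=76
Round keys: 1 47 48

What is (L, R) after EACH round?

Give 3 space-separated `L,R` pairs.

Answer: 76,66 66,105 105,245

Derivation:
Round 1 (k=1): L=76 R=66
Round 2 (k=47): L=66 R=105
Round 3 (k=48): L=105 R=245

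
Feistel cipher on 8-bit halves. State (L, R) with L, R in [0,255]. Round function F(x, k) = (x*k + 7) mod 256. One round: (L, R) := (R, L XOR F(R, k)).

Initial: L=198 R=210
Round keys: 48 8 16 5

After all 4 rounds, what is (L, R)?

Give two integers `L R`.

Answer: 118 136

Derivation:
Round 1 (k=48): L=210 R=161
Round 2 (k=8): L=161 R=221
Round 3 (k=16): L=221 R=118
Round 4 (k=5): L=118 R=136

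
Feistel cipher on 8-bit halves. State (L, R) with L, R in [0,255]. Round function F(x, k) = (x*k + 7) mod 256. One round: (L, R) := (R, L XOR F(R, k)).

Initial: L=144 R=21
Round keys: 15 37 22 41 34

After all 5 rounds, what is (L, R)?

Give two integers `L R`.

Answer: 72 186

Derivation:
Round 1 (k=15): L=21 R=210
Round 2 (k=37): L=210 R=116
Round 3 (k=22): L=116 R=45
Round 4 (k=41): L=45 R=72
Round 5 (k=34): L=72 R=186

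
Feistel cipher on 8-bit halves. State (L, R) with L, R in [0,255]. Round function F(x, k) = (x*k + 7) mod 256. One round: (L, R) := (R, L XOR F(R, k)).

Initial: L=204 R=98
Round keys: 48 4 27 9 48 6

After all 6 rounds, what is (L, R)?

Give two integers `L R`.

Round 1 (k=48): L=98 R=171
Round 2 (k=4): L=171 R=209
Round 3 (k=27): L=209 R=185
Round 4 (k=9): L=185 R=89
Round 5 (k=48): L=89 R=14
Round 6 (k=6): L=14 R=2

Answer: 14 2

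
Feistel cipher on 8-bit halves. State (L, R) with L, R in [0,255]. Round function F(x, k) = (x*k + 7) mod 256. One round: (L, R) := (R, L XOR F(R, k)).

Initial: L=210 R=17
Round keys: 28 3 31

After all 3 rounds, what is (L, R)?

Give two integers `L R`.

Answer: 139 237

Derivation:
Round 1 (k=28): L=17 R=49
Round 2 (k=3): L=49 R=139
Round 3 (k=31): L=139 R=237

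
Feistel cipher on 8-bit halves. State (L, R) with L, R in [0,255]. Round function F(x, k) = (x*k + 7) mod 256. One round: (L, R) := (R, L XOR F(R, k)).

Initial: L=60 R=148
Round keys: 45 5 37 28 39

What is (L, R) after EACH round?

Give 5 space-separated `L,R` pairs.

Round 1 (k=45): L=148 R=55
Round 2 (k=5): L=55 R=142
Round 3 (k=37): L=142 R=186
Round 4 (k=28): L=186 R=209
Round 5 (k=39): L=209 R=100

Answer: 148,55 55,142 142,186 186,209 209,100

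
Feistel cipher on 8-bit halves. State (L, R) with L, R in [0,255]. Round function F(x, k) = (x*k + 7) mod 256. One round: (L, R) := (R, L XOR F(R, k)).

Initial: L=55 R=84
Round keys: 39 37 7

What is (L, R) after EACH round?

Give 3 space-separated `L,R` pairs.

Round 1 (k=39): L=84 R=228
Round 2 (k=37): L=228 R=175
Round 3 (k=7): L=175 R=52

Answer: 84,228 228,175 175,52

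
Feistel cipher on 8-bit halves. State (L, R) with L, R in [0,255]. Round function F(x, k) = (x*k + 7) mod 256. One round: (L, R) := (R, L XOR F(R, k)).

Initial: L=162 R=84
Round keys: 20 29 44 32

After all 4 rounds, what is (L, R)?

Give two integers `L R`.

Answer: 226 27

Derivation:
Round 1 (k=20): L=84 R=53
Round 2 (k=29): L=53 R=92
Round 3 (k=44): L=92 R=226
Round 4 (k=32): L=226 R=27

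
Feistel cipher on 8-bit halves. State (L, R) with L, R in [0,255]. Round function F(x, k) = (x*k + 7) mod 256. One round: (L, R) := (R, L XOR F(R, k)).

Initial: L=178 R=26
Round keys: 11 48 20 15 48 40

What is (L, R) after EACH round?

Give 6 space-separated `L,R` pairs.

Round 1 (k=11): L=26 R=151
Round 2 (k=48): L=151 R=77
Round 3 (k=20): L=77 R=156
Round 4 (k=15): L=156 R=102
Round 5 (k=48): L=102 R=187
Round 6 (k=40): L=187 R=89

Answer: 26,151 151,77 77,156 156,102 102,187 187,89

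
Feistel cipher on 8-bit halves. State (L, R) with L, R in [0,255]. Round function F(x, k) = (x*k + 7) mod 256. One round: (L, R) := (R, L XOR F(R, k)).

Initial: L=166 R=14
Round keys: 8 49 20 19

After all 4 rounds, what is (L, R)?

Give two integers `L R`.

Answer: 174 247

Derivation:
Round 1 (k=8): L=14 R=209
Round 2 (k=49): L=209 R=6
Round 3 (k=20): L=6 R=174
Round 4 (k=19): L=174 R=247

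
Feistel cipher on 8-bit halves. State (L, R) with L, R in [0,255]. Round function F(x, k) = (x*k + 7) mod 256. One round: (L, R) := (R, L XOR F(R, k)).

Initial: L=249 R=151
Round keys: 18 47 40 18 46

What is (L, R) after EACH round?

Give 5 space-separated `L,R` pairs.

Round 1 (k=18): L=151 R=92
Round 2 (k=47): L=92 R=124
Round 3 (k=40): L=124 R=59
Round 4 (k=18): L=59 R=81
Round 5 (k=46): L=81 R=174

Answer: 151,92 92,124 124,59 59,81 81,174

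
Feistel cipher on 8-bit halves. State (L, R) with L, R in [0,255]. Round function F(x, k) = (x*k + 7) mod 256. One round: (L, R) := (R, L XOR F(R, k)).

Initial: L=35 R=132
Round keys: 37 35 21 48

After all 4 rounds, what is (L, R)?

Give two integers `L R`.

Answer: 182 12

Derivation:
Round 1 (k=37): L=132 R=56
Round 2 (k=35): L=56 R=43
Round 3 (k=21): L=43 R=182
Round 4 (k=48): L=182 R=12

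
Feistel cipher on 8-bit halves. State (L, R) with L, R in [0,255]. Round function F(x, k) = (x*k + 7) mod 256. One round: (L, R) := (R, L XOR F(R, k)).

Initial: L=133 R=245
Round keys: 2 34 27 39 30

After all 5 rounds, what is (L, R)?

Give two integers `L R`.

Answer: 228 142

Derivation:
Round 1 (k=2): L=245 R=116
Round 2 (k=34): L=116 R=154
Round 3 (k=27): L=154 R=49
Round 4 (k=39): L=49 R=228
Round 5 (k=30): L=228 R=142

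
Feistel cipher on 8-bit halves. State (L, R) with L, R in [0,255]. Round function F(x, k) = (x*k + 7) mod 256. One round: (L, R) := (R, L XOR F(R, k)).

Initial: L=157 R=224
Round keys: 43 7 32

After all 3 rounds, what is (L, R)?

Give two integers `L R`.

Answer: 125 157

Derivation:
Round 1 (k=43): L=224 R=58
Round 2 (k=7): L=58 R=125
Round 3 (k=32): L=125 R=157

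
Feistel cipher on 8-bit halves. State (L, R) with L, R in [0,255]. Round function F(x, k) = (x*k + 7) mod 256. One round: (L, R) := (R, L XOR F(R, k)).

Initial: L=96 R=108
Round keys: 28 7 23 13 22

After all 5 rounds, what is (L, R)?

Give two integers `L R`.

Answer: 79 101

Derivation:
Round 1 (k=28): L=108 R=183
Round 2 (k=7): L=183 R=100
Round 3 (k=23): L=100 R=180
Round 4 (k=13): L=180 R=79
Round 5 (k=22): L=79 R=101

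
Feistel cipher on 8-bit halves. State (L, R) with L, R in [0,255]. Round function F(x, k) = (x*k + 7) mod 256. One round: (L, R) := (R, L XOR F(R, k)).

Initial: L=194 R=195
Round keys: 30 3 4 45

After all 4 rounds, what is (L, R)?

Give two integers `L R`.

Answer: 240 132

Derivation:
Round 1 (k=30): L=195 R=35
Round 2 (k=3): L=35 R=179
Round 3 (k=4): L=179 R=240
Round 4 (k=45): L=240 R=132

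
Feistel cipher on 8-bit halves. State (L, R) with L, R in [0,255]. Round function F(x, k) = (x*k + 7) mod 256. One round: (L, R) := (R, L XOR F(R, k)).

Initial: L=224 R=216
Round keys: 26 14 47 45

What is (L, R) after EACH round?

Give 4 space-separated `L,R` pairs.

Round 1 (k=26): L=216 R=23
Round 2 (k=14): L=23 R=145
Round 3 (k=47): L=145 R=177
Round 4 (k=45): L=177 R=181

Answer: 216,23 23,145 145,177 177,181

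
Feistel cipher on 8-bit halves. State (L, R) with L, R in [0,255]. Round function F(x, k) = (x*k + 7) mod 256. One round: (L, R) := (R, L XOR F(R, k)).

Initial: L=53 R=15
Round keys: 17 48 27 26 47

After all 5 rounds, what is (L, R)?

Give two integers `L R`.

Round 1 (k=17): L=15 R=51
Round 2 (k=48): L=51 R=152
Round 3 (k=27): L=152 R=60
Round 4 (k=26): L=60 R=135
Round 5 (k=47): L=135 R=236

Answer: 135 236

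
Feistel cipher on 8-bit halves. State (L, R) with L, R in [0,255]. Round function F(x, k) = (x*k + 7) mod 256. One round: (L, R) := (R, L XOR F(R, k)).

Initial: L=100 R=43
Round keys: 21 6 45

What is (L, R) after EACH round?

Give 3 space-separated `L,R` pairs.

Round 1 (k=21): L=43 R=234
Round 2 (k=6): L=234 R=168
Round 3 (k=45): L=168 R=101

Answer: 43,234 234,168 168,101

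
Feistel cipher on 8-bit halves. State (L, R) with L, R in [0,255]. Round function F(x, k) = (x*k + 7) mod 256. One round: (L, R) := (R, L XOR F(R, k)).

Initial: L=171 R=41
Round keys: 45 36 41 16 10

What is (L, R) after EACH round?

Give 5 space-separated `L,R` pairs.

Answer: 41,151 151,106 106,150 150,13 13,31

Derivation:
Round 1 (k=45): L=41 R=151
Round 2 (k=36): L=151 R=106
Round 3 (k=41): L=106 R=150
Round 4 (k=16): L=150 R=13
Round 5 (k=10): L=13 R=31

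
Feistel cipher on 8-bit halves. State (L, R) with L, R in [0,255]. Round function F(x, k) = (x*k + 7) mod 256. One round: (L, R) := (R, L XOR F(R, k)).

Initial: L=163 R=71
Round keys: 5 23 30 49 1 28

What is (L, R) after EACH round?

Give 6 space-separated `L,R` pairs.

Answer: 71,201 201,81 81,76 76,194 194,133 133,81

Derivation:
Round 1 (k=5): L=71 R=201
Round 2 (k=23): L=201 R=81
Round 3 (k=30): L=81 R=76
Round 4 (k=49): L=76 R=194
Round 5 (k=1): L=194 R=133
Round 6 (k=28): L=133 R=81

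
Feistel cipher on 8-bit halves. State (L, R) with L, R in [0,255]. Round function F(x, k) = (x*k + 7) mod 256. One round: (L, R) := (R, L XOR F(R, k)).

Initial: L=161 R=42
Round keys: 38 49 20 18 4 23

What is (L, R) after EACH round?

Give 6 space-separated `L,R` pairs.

Answer: 42,226 226,99 99,33 33,58 58,206 206,179

Derivation:
Round 1 (k=38): L=42 R=226
Round 2 (k=49): L=226 R=99
Round 3 (k=20): L=99 R=33
Round 4 (k=18): L=33 R=58
Round 5 (k=4): L=58 R=206
Round 6 (k=23): L=206 R=179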